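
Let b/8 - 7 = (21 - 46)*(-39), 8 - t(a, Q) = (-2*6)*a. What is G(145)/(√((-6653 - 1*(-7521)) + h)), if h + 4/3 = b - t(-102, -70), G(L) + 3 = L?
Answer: 71*√22362/7454 ≈ 1.4244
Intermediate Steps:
G(L) = -3 + L
t(a, Q) = 8 + 12*a (t(a, Q) = 8 - (-2*6)*a = 8 - (-12)*a = 8 + 12*a)
b = 7856 (b = 56 + 8*((21 - 46)*(-39)) = 56 + 8*(-25*(-39)) = 56 + 8*975 = 56 + 7800 = 7856)
h = 27212/3 (h = -4/3 + (7856 - (8 + 12*(-102))) = -4/3 + (7856 - (8 - 1224)) = -4/3 + (7856 - 1*(-1216)) = -4/3 + (7856 + 1216) = -4/3 + 9072 = 27212/3 ≈ 9070.7)
G(145)/(√((-6653 - 1*(-7521)) + h)) = (-3 + 145)/(√((-6653 - 1*(-7521)) + 27212/3)) = 142/(√((-6653 + 7521) + 27212/3)) = 142/(√(868 + 27212/3)) = 142/(√(29816/3)) = 142/((2*√22362/3)) = 142*(√22362/14908) = 71*√22362/7454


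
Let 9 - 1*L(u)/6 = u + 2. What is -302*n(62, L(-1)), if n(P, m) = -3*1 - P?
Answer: 19630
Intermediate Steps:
L(u) = 42 - 6*u (L(u) = 54 - 6*(u + 2) = 54 - 6*(2 + u) = 54 + (-12 - 6*u) = 42 - 6*u)
n(P, m) = -3 - P
-302*n(62, L(-1)) = -302*(-3 - 1*62) = -302*(-3 - 62) = -302*(-65) = 19630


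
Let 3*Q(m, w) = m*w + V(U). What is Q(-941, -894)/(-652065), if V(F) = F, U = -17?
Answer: -841237/1956195 ≈ -0.43004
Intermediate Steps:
Q(m, w) = -17/3 + m*w/3 (Q(m, w) = (m*w - 17)/3 = (-17 + m*w)/3 = -17/3 + m*w/3)
Q(-941, -894)/(-652065) = (-17/3 + (⅓)*(-941)*(-894))/(-652065) = (-17/3 + 280418)*(-1/652065) = (841237/3)*(-1/652065) = -841237/1956195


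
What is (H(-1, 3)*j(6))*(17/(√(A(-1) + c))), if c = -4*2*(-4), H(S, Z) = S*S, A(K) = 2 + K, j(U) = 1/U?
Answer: 17*√33/198 ≈ 0.49322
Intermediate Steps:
H(S, Z) = S²
c = 32 (c = -8*(-4) = 32)
(H(-1, 3)*j(6))*(17/(√(A(-1) + c))) = ((-1)²/6)*(17/(√((2 - 1) + 32))) = (1*(⅙))*(17/(√(1 + 32))) = (17/(√33))/6 = (17*(√33/33))/6 = (17*√33/33)/6 = 17*√33/198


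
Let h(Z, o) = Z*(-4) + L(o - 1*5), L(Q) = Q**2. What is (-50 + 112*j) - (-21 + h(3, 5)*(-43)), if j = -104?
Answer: -12193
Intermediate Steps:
h(Z, o) = (-5 + o)**2 - 4*Z (h(Z, o) = Z*(-4) + (o - 1*5)**2 = -4*Z + (o - 5)**2 = -4*Z + (-5 + o)**2 = (-5 + o)**2 - 4*Z)
(-50 + 112*j) - (-21 + h(3, 5)*(-43)) = (-50 + 112*(-104)) - (-21 + ((-5 + 5)**2 - 4*3)*(-43)) = (-50 - 11648) - (-21 + (0**2 - 12)*(-43)) = -11698 - (-21 + (0 - 12)*(-43)) = -11698 - (-21 - 12*(-43)) = -11698 - (-21 + 516) = -11698 - 1*495 = -11698 - 495 = -12193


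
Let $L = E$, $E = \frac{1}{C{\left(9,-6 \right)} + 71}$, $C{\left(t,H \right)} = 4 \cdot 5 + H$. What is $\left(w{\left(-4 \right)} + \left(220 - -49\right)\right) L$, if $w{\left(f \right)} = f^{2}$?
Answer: $\frac{57}{17} \approx 3.3529$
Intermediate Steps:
$C{\left(t,H \right)} = 20 + H$
$E = \frac{1}{85}$ ($E = \frac{1}{\left(20 - 6\right) + 71} = \frac{1}{14 + 71} = \frac{1}{85} \approx 0.011765$)
$L = \frac{1}{85} \approx 0.011765$
$\left(w{\left(-4 \right)} + \left(220 - -49\right)\right) L = \left(\left(-4\right)^{2} + \left(220 - -49\right)\right) \frac{1}{85} = \left(16 + \left(220 + 49\right)\right) \frac{1}{85} = \left(16 + 269\right) \frac{1}{85} = 285 \cdot \frac{1}{85} = \frac{57}{17}$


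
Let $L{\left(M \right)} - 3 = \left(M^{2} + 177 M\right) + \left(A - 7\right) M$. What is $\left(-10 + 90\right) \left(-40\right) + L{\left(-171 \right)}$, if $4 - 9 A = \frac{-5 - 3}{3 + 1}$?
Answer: $-3140$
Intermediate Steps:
$A = \frac{2}{3}$ ($A = \frac{4}{9} - \frac{\left(-5 - 3\right) \frac{1}{3 + 1}}{9} = \frac{4}{9} - \frac{\left(-8\right) \frac{1}{4}}{9} = \frac{4}{9} - - \frac{2}{9} = \frac{4}{9} + \frac{2}{9} = \frac{2}{3} \approx 0.66667$)
$L{\left(M \right)} = 3 + M^{2} + \frac{512 M}{3}$ ($L{\left(M \right)} = 3 + \left(\left(M^{2} + 177 M\right) + \left(\frac{2}{3} - 7\right) M\right) = 3 - \left(- M^{2} - \frac{512 M}{3}\right) = 3 + \left(M^{2} + \frac{512 M}{3}\right) = 3 + M^{2} + \frac{512 M}{3}$)
$\left(-10 + 90\right) \left(-40\right) + L{\left(-171 \right)} = \left(-10 + 90\right) \left(-40\right) + \left(3 + \left(-171\right)^{2} + \frac{512}{3} \left(-171\right)\right) = 80 \left(-40\right) + \left(3 + 29241 - 29184\right) = -3200 + 60 = -3140$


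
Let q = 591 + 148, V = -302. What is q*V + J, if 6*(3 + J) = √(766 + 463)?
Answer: -223181 + √1229/6 ≈ -2.2318e+5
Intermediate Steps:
q = 739
J = -3 + √1229/6 (J = -3 + √(766 + 463)/6 = -3 + √1229/6 ≈ 2.8428)
q*V + J = 739*(-302) + (-3 + √1229/6) = -223178 + (-3 + √1229/6) = -223181 + √1229/6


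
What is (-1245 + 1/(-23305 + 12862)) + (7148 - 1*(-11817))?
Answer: 185049959/10443 ≈ 17720.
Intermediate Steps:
(-1245 + 1/(-23305 + 12862)) + (7148 - 1*(-11817)) = (-1245 + 1/(-10443)) + (7148 + 11817) = (-1245 - 1/10443) + 18965 = -13001536/10443 + 18965 = 185049959/10443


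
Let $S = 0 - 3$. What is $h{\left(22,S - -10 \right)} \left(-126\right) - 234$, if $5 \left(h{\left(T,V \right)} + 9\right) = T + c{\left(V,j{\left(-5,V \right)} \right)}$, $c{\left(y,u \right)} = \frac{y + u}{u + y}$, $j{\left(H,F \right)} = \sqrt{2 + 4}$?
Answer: $\frac{1602}{5} \approx 320.4$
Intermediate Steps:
$j{\left(H,F \right)} = \sqrt{6}$
$c{\left(y,u \right)} = 1$ ($c{\left(y,u \right)} = \frac{u + y}{u + y} = 1$)
$S = -3$ ($S = 0 - 3 = -3$)
$h{\left(T,V \right)} = - \frac{44}{5} + \frac{T}{5}$ ($h{\left(T,V \right)} = -9 + \frac{T + 1}{5} = -9 + \frac{1 + T}{5} = -9 + \left(\frac{1}{5} + \frac{T}{5}\right) = - \frac{44}{5} + \frac{T}{5}$)
$h{\left(22,S - -10 \right)} \left(-126\right) - 234 = \left(- \frac{44}{5} + \frac{1}{5} \cdot 22\right) \left(-126\right) - 234 = \left(- \frac{44}{5} + \frac{22}{5}\right) \left(-126\right) - 234 = \left(- \frac{22}{5}\right) \left(-126\right) - 234 = \frac{2772}{5} - 234 = \frac{1602}{5}$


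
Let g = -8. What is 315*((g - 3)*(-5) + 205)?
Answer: 81900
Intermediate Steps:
315*((g - 3)*(-5) + 205) = 315*((-8 - 3)*(-5) + 205) = 315*(-11*(-5) + 205) = 315*(55 + 205) = 315*260 = 81900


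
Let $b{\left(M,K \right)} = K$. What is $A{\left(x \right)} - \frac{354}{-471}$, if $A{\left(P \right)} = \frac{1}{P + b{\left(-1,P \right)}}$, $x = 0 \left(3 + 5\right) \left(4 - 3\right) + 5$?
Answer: $\frac{1337}{1570} \approx 0.85159$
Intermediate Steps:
$x = 5$ ($x = 0 \cdot 8 \cdot 1 + 5 = 0 \cdot 8 + 5 = 0 + 5 = 5$)
$A{\left(P \right)} = \frac{1}{2 P}$ ($A{\left(P \right)} = \frac{1}{P + P} = \frac{1}{2 P}$)
$A{\left(x \right)} - \frac{354}{-471} = \frac{1}{2 \cdot 5} - \frac{354}{-471} = \frac{1}{2} \cdot \frac{1}{5} - - \frac{118}{157} = \frac{1}{10} + \frac{118}{157} = \frac{1337}{1570}$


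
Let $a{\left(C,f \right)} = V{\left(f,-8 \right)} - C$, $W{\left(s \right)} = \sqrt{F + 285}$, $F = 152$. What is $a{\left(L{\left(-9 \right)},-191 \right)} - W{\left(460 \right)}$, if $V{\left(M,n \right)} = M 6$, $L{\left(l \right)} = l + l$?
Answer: $-1128 - \sqrt{437} \approx -1148.9$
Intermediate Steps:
$W{\left(s \right)} = \sqrt{437}$ ($W{\left(s \right)} = \sqrt{152 + 285} = \sqrt{437}$)
$L{\left(l \right)} = 2 l$
$V{\left(M,n \right)} = 6 M$
$a{\left(C,f \right)} = - C + 6 f$ ($a{\left(C,f \right)} = 6 f - C = - C + 6 f$)
$a{\left(L{\left(-9 \right)},-191 \right)} - W{\left(460 \right)} = \left(- 2 \left(-9\right) + 6 \left(-191\right)\right) - \sqrt{437} = \left(\left(-1\right) \left(-18\right) - 1146\right) - \sqrt{437} = \left(18 - 1146\right) - \sqrt{437} = -1128 - \sqrt{437}$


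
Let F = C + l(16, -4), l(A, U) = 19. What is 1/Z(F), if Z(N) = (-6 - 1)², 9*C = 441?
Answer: 1/49 ≈ 0.020408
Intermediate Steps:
C = 49 (C = (⅑)*441 = 49)
F = 68 (F = 49 + 19 = 68)
Z(N) = 49 (Z(N) = (-7)² = 49)
1/Z(F) = 1/49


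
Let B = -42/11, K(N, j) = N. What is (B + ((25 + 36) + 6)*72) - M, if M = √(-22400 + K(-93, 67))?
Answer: 53022/11 - I*√22493 ≈ 4820.2 - 149.98*I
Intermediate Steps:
B = -42/11 (B = -42*1/11 = -42/11 ≈ -3.8182)
M = I*√22493 (M = √(-22400 - 93) = √(-22493) = I*√22493 ≈ 149.98*I)
(B + ((25 + 36) + 6)*72) - M = (-42/11 + ((25 + 36) + 6)*72) - I*√22493 = (-42/11 + (61 + 6)*72) - I*√22493 = (-42/11 + 67*72) - I*√22493 = (-42/11 + 4824) - I*√22493 = 53022/11 - I*√22493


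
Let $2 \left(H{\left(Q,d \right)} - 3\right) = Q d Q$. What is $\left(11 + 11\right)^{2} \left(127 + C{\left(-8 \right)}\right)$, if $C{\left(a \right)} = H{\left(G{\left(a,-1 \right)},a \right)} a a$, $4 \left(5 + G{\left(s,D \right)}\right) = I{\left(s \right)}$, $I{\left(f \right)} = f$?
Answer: $-5916900$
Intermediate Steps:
$G{\left(s,D \right)} = -5 + \frac{s}{4}$
$H{\left(Q,d \right)} = 3 + \frac{d Q^{2}}{2}$ ($H{\left(Q,d \right)} = 3 + \frac{Q d Q}{2} = 3 + \frac{d Q^{2}}{2}$)
$C{\left(a \right)} = a^{2} \left(3 + \frac{a \left(-5 + \frac{a}{4}\right)^{2}}{2}\right)$ ($C{\left(a \right)} = \left(3 + \frac{a \left(-5 + \frac{a}{4}\right)^{2}}{2}\right) a a = a \left(3 + \frac{a \left(-5 + \frac{a}{4}\right)^{2}}{2}\right) a = a^{2} \left(3 + \frac{a \left(-5 + \frac{a}{4}\right)^{2}}{2}\right)$)
$\left(11 + 11\right)^{2} \left(127 + C{\left(-8 \right)}\right) = \left(11 + 11\right)^{2} \left(127 + \frac{\left(-8\right)^{2} \left(96 - 8 \left(-20 - 8\right)^{2}\right)}{32}\right) = 22^{2} \left(127 + \frac{1}{32} \cdot 64 \left(96 - 8 \left(-28\right)^{2}\right)\right) = 484 \left(127 + \frac{1}{32} \cdot 64 \left(96 - 6272\right)\right) = 484 \left(127 + \frac{1}{32} \cdot 64 \left(-6176\right)\right) = 484 \left(127 - 12352\right) = 484 \left(-12225\right) = -5916900$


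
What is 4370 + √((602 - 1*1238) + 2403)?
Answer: 4370 + √1767 ≈ 4412.0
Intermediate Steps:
4370 + √((602 - 1*1238) + 2403) = 4370 + √((602 - 1238) + 2403) = 4370 + √(-636 + 2403) = 4370 + √1767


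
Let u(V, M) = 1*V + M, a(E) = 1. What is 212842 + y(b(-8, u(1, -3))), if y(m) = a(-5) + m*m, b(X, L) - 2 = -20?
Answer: 213167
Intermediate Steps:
u(V, M) = M + V (u(V, M) = V + M = M + V)
b(X, L) = -18 (b(X, L) = 2 - 20 = -18)
y(m) = 1 + m² (y(m) = 1 + m*m = 1 + m²)
212842 + y(b(-8, u(1, -3))) = 212842 + (1 + (-18)²) = 212842 + (1 + 324) = 212842 + 325 = 213167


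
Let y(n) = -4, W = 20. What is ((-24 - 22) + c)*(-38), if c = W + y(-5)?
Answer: 1140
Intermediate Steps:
c = 16 (c = 20 - 4 = 16)
((-24 - 22) + c)*(-38) = ((-24 - 22) + 16)*(-38) = (-46 + 16)*(-38) = -30*(-38) = 1140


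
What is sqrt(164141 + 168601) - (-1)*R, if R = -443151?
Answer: -443151 + sqrt(332742) ≈ -4.4257e+5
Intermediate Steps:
sqrt(164141 + 168601) - (-1)*R = sqrt(164141 + 168601) - (-1)*(-443151) = sqrt(332742) - 1*443151 = sqrt(332742) - 443151 = -443151 + sqrt(332742)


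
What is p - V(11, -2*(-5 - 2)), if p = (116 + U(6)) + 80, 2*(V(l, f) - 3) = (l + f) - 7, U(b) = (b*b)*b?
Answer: 400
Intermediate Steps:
U(b) = b³ (U(b) = b²*b = b³)
V(l, f) = -½ + f/2 + l/2 (V(l, f) = 3 + ((l + f) - 7)/2 = 3 + ((f + l) - 7)/2 = 3 + (-7 + f + l)/2 = 3 + (-7/2 + f/2 + l/2) = -½ + f/2 + l/2)
p = 412 (p = (116 + 6³) + 80 = (116 + 216) + 80 = 332 + 80 = 412)
p - V(11, -2*(-5 - 2)) = 412 - (-½ + (-2*(-5 - 2))/2 + (½)*11) = 412 - (-½ + (-2*(-7))/2 + 11/2) = 412 - (-½ + (½)*14 + 11/2) = 412 - (-½ + 7 + 11/2) = 412 - 1*12 = 412 - 12 = 400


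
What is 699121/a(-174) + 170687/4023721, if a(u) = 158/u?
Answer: -244736889399694/317873959 ≈ -7.6992e+5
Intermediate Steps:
699121/a(-174) + 170687/4023721 = 699121/((158/(-174))) + 170687/4023721 = 699121/((158*(-1/174))) + 170687*(1/4023721) = 699121/(-79/87) + 170687/4023721 = 699121*(-87/79) + 170687/4023721 = -60823527/79 + 170687/4023721 = -244736889399694/317873959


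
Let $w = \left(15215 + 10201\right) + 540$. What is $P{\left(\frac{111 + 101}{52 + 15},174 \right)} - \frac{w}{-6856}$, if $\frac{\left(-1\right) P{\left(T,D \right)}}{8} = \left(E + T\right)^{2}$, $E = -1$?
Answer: $- \frac{259165679}{7694146} \approx -33.683$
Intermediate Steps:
$w = 25956$ ($w = 25416 + 540 = 25956$)
$P{\left(T,D \right)} = - 8 \left(-1 + T\right)^{2}$
$P{\left(\frac{111 + 101}{52 + 15},174 \right)} - \frac{w}{-6856} = - 8 \left(-1 + \frac{111 + 101}{52 + 15}\right)^{2} - \frac{25956}{-6856} = - 8 \left(-1 + \frac{212}{67}\right)^{2} - 25956 \left(- \frac{1}{6856}\right) = - 8 \left(-1 + 212 \cdot \frac{1}{67}\right)^{2} - - \frac{6489}{1714} = - 8 \left(-1 + \frac{212}{67}\right)^{2} + \frac{6489}{1714} = - 8 \left(\frac{145}{67}\right)^{2} + \frac{6489}{1714} = \left(-8\right) \frac{21025}{4489} + \frac{6489}{1714} = - \frac{168200}{4489} + \frac{6489}{1714} = - \frac{259165679}{7694146}$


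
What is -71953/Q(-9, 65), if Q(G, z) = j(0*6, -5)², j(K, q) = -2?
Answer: -71953/4 ≈ -17988.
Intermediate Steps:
Q(G, z) = 4 (Q(G, z) = (-2)² = 4)
-71953/Q(-9, 65) = -71953/4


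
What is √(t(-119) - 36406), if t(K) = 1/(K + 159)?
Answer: I*√14562390/20 ≈ 190.8*I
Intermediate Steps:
t(K) = 1/(159 + K)
√(t(-119) - 36406) = √(1/(159 - 119) - 36406) = √(1/40 - 36406) = √(-1456239/40) = I*√14562390/20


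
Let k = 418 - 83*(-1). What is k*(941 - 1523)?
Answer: -291582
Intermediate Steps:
k = 501 (k = 418 + 83 = 501)
k*(941 - 1523) = 501*(941 - 1523) = 501*(-582) = -291582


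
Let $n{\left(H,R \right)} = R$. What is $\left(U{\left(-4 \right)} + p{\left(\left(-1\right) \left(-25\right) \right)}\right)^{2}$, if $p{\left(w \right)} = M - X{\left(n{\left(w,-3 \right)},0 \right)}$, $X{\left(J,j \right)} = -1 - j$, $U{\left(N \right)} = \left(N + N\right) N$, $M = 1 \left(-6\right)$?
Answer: $729$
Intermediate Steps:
$M = -6$
$U{\left(N \right)} = 2 N^{2}$ ($U{\left(N \right)} = 2 N N = 2 N^{2}$)
$p{\left(w \right)} = -5$ ($p{\left(w \right)} = -6 - \left(-1 - 0\right) = -6 - \left(-1 + 0\right) = -6 - -1 = -6 + 1 = -5$)
$\left(U{\left(-4 \right)} + p{\left(\left(-1\right) \left(-25\right) \right)}\right)^{2} = \left(2 \left(-4\right)^{2} - 5\right)^{2} = \left(2 \cdot 16 - 5\right)^{2} = \left(32 - 5\right)^{2} = 27^{2} = 729$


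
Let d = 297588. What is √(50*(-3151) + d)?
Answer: √140038 ≈ 374.22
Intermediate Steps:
√(50*(-3151) + d) = √(50*(-3151) + 297588) = √(-157550 + 297588) = √140038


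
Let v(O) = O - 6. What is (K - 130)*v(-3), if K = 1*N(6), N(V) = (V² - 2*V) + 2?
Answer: 936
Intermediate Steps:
N(V) = 2 + V² - 2*V
v(O) = -6 + O
K = 26 (K = 1*(2 + 6² - 2*6) = 1*(2 + 36 - 12) = 1*26 = 26)
(K - 130)*v(-3) = (26 - 130)*(-6 - 3) = -104*(-9) = 936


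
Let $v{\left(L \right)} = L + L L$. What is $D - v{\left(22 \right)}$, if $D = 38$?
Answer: $-468$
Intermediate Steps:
$v{\left(L \right)} = L + L^{2}$
$D - v{\left(22 \right)} = 38 - 22 \left(1 + 22\right) = 38 - 22 \cdot 23 = 38 - 506 = -468$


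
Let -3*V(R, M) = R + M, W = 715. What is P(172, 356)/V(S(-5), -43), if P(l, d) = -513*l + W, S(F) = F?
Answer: -87521/16 ≈ -5470.1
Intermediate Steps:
V(R, M) = -M/3 - R/3 (V(R, M) = -(R + M)/3 = -(M + R)/3 = -M/3 - R/3)
P(l, d) = 715 - 513*l (P(l, d) = -513*l + 715 = 715 - 513*l)
P(172, 356)/V(S(-5), -43) = (715 - 513*172)/(-⅓*(-43) - ⅓*(-5)) = (715 - 88236)/(43/3 + 5/3) = -87521/16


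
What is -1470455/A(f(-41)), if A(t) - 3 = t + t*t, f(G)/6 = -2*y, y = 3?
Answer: -1470455/1263 ≈ -1164.3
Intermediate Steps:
f(G) = -36 (f(G) = 6*(-2*3) = 6*(-6) = -36)
A(t) = 3 + t + t² (A(t) = 3 + (t + t*t) = 3 + (t + t²) = 3 + t + t²)
-1470455/A(f(-41)) = -1470455/(3 - 36 + (-36)²) = -1470455/(3 - 36 + 1296) = -1470455/1263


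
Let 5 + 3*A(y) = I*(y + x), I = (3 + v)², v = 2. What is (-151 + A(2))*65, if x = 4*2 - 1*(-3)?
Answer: -8645/3 ≈ -2881.7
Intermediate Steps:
I = 25 (I = (3 + 2)² = 5² = 25)
x = 11 (x = 8 + 3 = 11)
A(y) = 90 + 25*y/3 (A(y) = -5/3 + (25*(y + 11))/3 = -5/3 + (25*(11 + y))/3 = -5/3 + (275 + 25*y)/3 = -5/3 + (275/3 + 25*y/3) = 90 + 25*y/3)
(-151 + A(2))*65 = (-151 + (90 + (25/3)*2))*65 = (-151 + (90 + 50/3))*65 = (-151 + 320/3)*65 = -133/3*65 = -8645/3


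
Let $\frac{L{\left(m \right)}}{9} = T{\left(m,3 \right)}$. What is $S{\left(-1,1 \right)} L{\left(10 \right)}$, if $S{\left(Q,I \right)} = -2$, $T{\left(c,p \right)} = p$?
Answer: $-54$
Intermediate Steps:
$L{\left(m \right)} = 27$ ($L{\left(m \right)} = 9 \cdot 3 = 27$)
$S{\left(-1,1 \right)} L{\left(10 \right)} = \left(-2\right) 27 = -54$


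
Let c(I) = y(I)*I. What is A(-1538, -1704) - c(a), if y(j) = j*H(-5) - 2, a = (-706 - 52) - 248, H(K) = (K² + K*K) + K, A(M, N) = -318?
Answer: -45543950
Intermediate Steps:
H(K) = K + 2*K² (H(K) = (K² + K²) + K = 2*K² + K = K + 2*K²)
a = -1006 (a = -758 - 248 = -1006)
y(j) = -2 + 45*j (y(j) = j*(-5*(1 + 2*(-5))) - 2 = j*(-5*(1 - 10)) - 2 = j*(-5*(-9)) - 2 = j*45 - 2 = 45*j - 2 = -2 + 45*j)
c(I) = I*(-2 + 45*I) (c(I) = (-2 + 45*I)*I = I*(-2 + 45*I))
A(-1538, -1704) - c(a) = -318 - (-1006)*(-2 + 45*(-1006)) = -318 - (-1006)*(-2 - 45270) = -318 - (-1006)*(-45272) = -318 - 1*45543632 = -318 - 45543632 = -45543950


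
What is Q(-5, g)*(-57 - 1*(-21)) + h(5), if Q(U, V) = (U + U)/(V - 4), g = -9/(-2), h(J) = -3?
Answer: 717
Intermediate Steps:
g = 9/2 (g = -9*(-½) = 9/2 ≈ 4.5000)
Q(U, V) = 2*U/(-4 + V) (Q(U, V) = (2*U)/(-4 + V) = 2*U/(-4 + V))
Q(-5, g)*(-57 - 1*(-21)) + h(5) = (2*(-5)/(-4 + 9/2))*(-57 - 1*(-21)) - 3 = (2*(-5)/(½))*(-57 + 21) - 3 = (2*(-5)*2)*(-36) - 3 = -20*(-36) - 3 = 720 - 3 = 717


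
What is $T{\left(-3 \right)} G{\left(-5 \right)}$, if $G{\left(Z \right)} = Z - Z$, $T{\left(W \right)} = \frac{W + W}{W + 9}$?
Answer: $0$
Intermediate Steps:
$T{\left(W \right)} = \frac{2 W}{9 + W}$
$G{\left(Z \right)} = 0$
$T{\left(-3 \right)} G{\left(-5 \right)} = 2 \left(-3\right) \frac{1}{9 - 3} \cdot 0 = 2 \left(-3\right) \frac{1}{6} \cdot 0 = \left(-1\right) 0 = 0$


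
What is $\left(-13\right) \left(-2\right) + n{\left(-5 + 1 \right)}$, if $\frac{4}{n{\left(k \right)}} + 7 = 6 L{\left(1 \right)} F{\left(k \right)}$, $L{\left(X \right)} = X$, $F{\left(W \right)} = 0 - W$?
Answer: $\frac{446}{17} \approx 26.235$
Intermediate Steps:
$F{\left(W \right)} = - W$
$n{\left(k \right)} = \frac{4}{-7 - 6 k}$ ($n{\left(k \right)} = \frac{4}{-7 + 6 \cdot 1 \left(- k\right)} = \frac{4}{-7 + 6 \left(- k\right)} = \frac{4}{-7 - 6 k}$)
$\left(-13\right) \left(-2\right) + n{\left(-5 + 1 \right)} = \left(-13\right) \left(-2\right) + \frac{4}{-7 - 6 \left(-5 + 1\right)} = 26 + \frac{4}{-7 - -24} = 26 + \frac{4}{-7 + 24} = 26 + \frac{4}{17} = \frac{446}{17}$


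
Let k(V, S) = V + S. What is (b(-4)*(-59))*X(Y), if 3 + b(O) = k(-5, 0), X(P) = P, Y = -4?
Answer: -1888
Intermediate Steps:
k(V, S) = S + V
b(O) = -8 (b(O) = -3 + (0 - 5) = -3 - 5 = -8)
(b(-4)*(-59))*X(Y) = -8*(-59)*(-4) = 472*(-4) = -1888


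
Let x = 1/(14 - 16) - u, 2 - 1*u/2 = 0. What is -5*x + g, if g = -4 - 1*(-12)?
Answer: 61/2 ≈ 30.500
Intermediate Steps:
g = 8 (g = -4 + 12 = 8)
u = 4 (u = 4 - 2*0 = 4 + 0 = 4)
x = -9/2 (x = 1/(14 - 16) - 1*4 = 1/(-2) - 4 = -½ - 4 = -9/2 ≈ -4.5000)
-5*x + g = -5*(-9/2) + 8 = 45/2 + 8 = 61/2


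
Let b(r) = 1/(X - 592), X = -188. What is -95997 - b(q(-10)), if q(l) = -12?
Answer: -74877659/780 ≈ -95997.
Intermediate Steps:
b(r) = -1/780 (b(r) = 1/(-188 - 592) = 1/(-780) = -1/780)
-95997 - b(q(-10)) = -95997 - 1*(-1/780) = -95997 + 1/780 = -74877659/780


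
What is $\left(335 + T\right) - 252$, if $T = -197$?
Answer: $-114$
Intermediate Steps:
$\left(335 + T\right) - 252 = \left(335 - 197\right) - 252 = 138 - 252 = -114$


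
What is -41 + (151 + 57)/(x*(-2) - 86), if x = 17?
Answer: -641/15 ≈ -42.733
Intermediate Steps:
-41 + (151 + 57)/(x*(-2) - 86) = -41 + (151 + 57)/(17*(-2) - 86) = -41 + 208/(-34 - 86) = -41 + 208/(-120) = -41 + 208*(-1/120) = -41 - 26/15 = -641/15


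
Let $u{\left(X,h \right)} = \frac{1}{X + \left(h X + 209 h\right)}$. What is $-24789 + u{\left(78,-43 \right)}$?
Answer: $- \frac{303987508}{12263} \approx -24789.0$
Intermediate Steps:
$u{\left(X,h \right)} = \frac{1}{X + 209 h + X h}$ ($u{\left(X,h \right)} = \frac{1}{X + \left(X h + 209 h\right)} = \frac{1}{X + \left(209 h + X h\right)} = \frac{1}{X + 209 h + X h}$)
$-24789 + u{\left(78,-43 \right)} = -24789 + \frac{1}{78 + 209 \left(-43\right) + 78 \left(-43\right)} = -24789 + \frac{1}{78 - 8987 - 3354} = -24789 + \frac{1}{-12263} = -24789 - \frac{1}{12263} = - \frac{303987508}{12263}$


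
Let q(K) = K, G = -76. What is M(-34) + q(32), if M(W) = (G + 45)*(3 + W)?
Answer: 993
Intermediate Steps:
M(W) = -93 - 31*W (M(W) = (-76 + 45)*(3 + W) = -31*(3 + W) = -93 - 31*W)
M(-34) + q(32) = (-93 - 31*(-34)) + 32 = (-93 + 1054) + 32 = 961 + 32 = 993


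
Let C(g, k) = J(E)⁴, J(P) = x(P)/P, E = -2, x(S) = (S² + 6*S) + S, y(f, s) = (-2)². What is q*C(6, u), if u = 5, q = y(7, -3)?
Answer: 2500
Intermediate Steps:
y(f, s) = 4
x(S) = S² + 7*S
q = 4
J(P) = 7 + P (J(P) = (P*(7 + P))/P = 7 + P)
C(g, k) = 625 (C(g, k) = (7 - 2)⁴ = 5⁴ = 625)
q*C(6, u) = 4*625 = 2500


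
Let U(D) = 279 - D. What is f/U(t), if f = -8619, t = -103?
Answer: -8619/382 ≈ -22.563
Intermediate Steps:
f/U(t) = -8619/(279 - 1*(-103)) = -8619/(279 + 103) = -8619/382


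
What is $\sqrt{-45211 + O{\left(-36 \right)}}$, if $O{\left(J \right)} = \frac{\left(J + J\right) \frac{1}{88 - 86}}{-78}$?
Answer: $\frac{i \sqrt{7640581}}{13} \approx 212.63 i$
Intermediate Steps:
$O{\left(J \right)} = - \frac{J}{78}$ ($O{\left(J \right)} = \frac{2 J}{2} \left(- \frac{1}{78}\right) = 2 J \frac{1}{2} \left(- \frac{1}{78}\right) = J \left(- \frac{1}{78}\right) = - \frac{J}{78}$)
$\sqrt{-45211 + O{\left(-36 \right)}} = \sqrt{-45211 - - \frac{6}{13}} = \sqrt{-45211 + \frac{6}{13}} = \sqrt{- \frac{587737}{13}} = \frac{i \sqrt{7640581}}{13}$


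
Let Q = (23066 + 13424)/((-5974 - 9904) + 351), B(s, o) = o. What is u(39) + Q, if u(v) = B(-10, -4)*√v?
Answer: -36490/15527 - 4*√39 ≈ -27.330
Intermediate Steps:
Q = -36490/15527 (Q = 36490/(-15878 + 351) = 36490/(-15527) = 36490*(-1/15527) = -36490/15527 ≈ -2.3501)
u(v) = -4*√v
u(39) + Q = -4*√39 - 36490/15527 = -36490/15527 - 4*√39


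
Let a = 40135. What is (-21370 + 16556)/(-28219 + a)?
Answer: -2407/5958 ≈ -0.40399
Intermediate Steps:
(-21370 + 16556)/(-28219 + a) = (-21370 + 16556)/(-28219 + 40135) = -4814/11916 = -4814*1/11916 = -2407/5958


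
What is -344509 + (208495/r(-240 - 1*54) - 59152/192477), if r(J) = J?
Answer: -44297744145/128318 ≈ -3.4522e+5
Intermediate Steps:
-344509 + (208495/r(-240 - 1*54) - 59152/192477) = -344509 + (208495/(-240 - 1*54) - 59152/192477) = -344509 + (208495/(-240 - 54) - 59152*1/192477) = -344509 + (208495/(-294) - 59152/192477) = -344509 + (208495*(-1/294) - 59152/192477) = -344509 + (-4255/6 - 59152/192477) = -344509 - 91038283/128318 = -44297744145/128318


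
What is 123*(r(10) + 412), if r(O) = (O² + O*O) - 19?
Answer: 72939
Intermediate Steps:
r(O) = -19 + 2*O² (r(O) = (O² + O²) - 19 = 2*O² - 19 = -19 + 2*O²)
123*(r(10) + 412) = 123*((-19 + 2*10²) + 412) = 123*((-19 + 2*100) + 412) = 123*((-19 + 200) + 412) = 123*(181 + 412) = 123*593 = 72939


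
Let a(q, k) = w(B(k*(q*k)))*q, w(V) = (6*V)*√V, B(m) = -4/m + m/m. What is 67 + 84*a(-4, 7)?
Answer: 67 - 72000*√2/49 ≈ -2011.0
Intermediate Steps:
B(m) = 1 - 4/m (B(m) = -4/m + 1 = 1 - 4/m)
w(V) = 6*V^(3/2)
a(q, k) = 6*q*((-4 + q*k²)/(k²*q))^(3/2) (a(q, k) = (6*((-4 + k*(q*k))/((k*(q*k))))^(3/2))*q = (6*((-4 + k*(k*q))/((k*(k*q))))^(3/2))*q = (6*((-4 + q*k²)/((q*k²)))^(3/2))*q = (6*((1/(k²*q))*(-4 + q*k²))^(3/2))*q = (6*((-4 + q*k²)/(k²*q))^(3/2))*q = 6*q*((-4 + q*k²)/(k²*q))^(3/2))
67 + 84*a(-4, 7) = 67 + 84*(6*(-4)*(1 - 4/(7²*(-4)))^(3/2)) = 67 + 84*(6*(-4)*(1 - 4*1/49*(-¼))^(3/2)) = 67 + 84*(6*(-4)*(1 + 1/49)^(3/2)) = 67 + 84*(6*(-4)*(50/49)^(3/2)) = 67 + 84*(6*(-4)*(250*√2/343)) = 67 + 84*(-6000*√2/343) = 67 - 72000*√2/49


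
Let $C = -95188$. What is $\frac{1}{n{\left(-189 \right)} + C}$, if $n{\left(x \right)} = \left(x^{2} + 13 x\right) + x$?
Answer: $- \frac{1}{62113} \approx -1.61 \cdot 10^{-5}$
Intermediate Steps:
$n{\left(x \right)} = x^{2} + 14 x$
$\frac{1}{n{\left(-189 \right)} + C} = \frac{1}{- 189 \left(14 - 189\right) - 95188} = \frac{1}{\left(-189\right) \left(-175\right) - 95188} = \frac{1}{33075 - 95188} = \frac{1}{-62113} = - \frac{1}{62113}$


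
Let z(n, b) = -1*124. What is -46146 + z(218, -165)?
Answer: -46270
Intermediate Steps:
z(n, b) = -124
-46146 + z(218, -165) = -46146 - 124 = -46270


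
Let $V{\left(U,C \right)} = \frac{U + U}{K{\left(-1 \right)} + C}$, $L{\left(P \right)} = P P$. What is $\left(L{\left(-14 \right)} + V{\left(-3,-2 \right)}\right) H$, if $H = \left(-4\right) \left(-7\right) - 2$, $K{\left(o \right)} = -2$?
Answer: $5135$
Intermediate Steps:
$L{\left(P \right)} = P^{2}$
$H = 26$ ($H = 28 - 2 = 26$)
$V{\left(U,C \right)} = \frac{2 U}{-2 + C}$ ($V{\left(U,C \right)} = \frac{U + U}{-2 + C} = \frac{2 U}{-2 + C}$)
$\left(L{\left(-14 \right)} + V{\left(-3,-2 \right)}\right) H = \left(\left(-14\right)^{2} + 2 \left(-3\right) \frac{1}{-2 - 2}\right) 26 = \left(196 + 2 \left(-3\right) \frac{1}{-4}\right) 26 = \left(196 + 2 \left(-3\right) \left(- \frac{1}{4}\right)\right) 26 = \left(196 + \frac{3}{2}\right) 26 = \frac{395}{2} \cdot 26 = 5135$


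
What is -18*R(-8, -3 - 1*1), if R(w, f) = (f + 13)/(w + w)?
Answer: 81/8 ≈ 10.125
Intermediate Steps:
R(w, f) = (13 + f)/(2*w) (R(w, f) = (13 + f)/((2*w)) = (13 + f)*(1/(2*w)) = (13 + f)/(2*w))
-18*R(-8, -3 - 1*1) = -9*(13 + (-3 - 1*1))/(-8) = -9*(-1)*(13 + (-3 - 1))/8 = -9*(-1)*(13 - 4)/8 = -9*(-1)*9/8 = -18*(-9/16) = 81/8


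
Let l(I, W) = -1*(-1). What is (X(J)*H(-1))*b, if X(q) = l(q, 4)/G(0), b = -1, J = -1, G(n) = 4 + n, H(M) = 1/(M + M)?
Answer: 1/8 ≈ 0.12500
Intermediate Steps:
H(M) = 1/(2*M)
l(I, W) = 1
X(q) = 1/4 (X(q) = 1/(4 + 0) = 1/4)
(X(J)*H(-1))*b = (((1/2)/(-1))/4)*(-1) = (((1/2)*(-1))/4)*(-1) = ((1/4)*(-1/2))*(-1) = -1/8*(-1) = 1/8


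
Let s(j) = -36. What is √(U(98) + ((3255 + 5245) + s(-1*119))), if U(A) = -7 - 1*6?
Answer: 3*√939 ≈ 91.929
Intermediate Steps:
U(A) = -13 (U(A) = -7 - 6 = -13)
√(U(98) + ((3255 + 5245) + s(-1*119))) = √(-13 + ((3255 + 5245) - 36)) = √(-13 + (8500 - 36)) = √(-13 + 8464) = √8451 = 3*√939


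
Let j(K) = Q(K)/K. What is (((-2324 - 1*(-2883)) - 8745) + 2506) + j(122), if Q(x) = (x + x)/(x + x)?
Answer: -692959/122 ≈ -5680.0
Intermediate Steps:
Q(x) = 1 (Q(x) = (2*x)/((2*x)) = (2*x)*(1/(2*x)) = 1)
j(K) = 1/K
(((-2324 - 1*(-2883)) - 8745) + 2506) + j(122) = (((-2324 - 1*(-2883)) - 8745) + 2506) + 1/122 = (((-2324 + 2883) - 8745) + 2506) + 1/122 = ((559 - 8745) + 2506) + 1/122 = (-8186 + 2506) + 1/122 = -5680 + 1/122 = -692959/122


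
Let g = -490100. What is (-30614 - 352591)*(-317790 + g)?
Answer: 309587487450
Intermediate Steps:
(-30614 - 352591)*(-317790 + g) = (-30614 - 352591)*(-317790 - 490100) = -383205*(-807890) = 309587487450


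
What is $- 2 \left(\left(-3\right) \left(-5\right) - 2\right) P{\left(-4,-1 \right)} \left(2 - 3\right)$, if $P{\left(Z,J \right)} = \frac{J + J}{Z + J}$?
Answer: $\frac{52}{5} \approx 10.4$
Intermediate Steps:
$P{\left(Z,J \right)} = \frac{2 J}{J + Z}$
$- 2 \left(\left(-3\right) \left(-5\right) - 2\right) P{\left(-4,-1 \right)} \left(2 - 3\right) = - 2 \left(\left(-3\right) \left(-5\right) - 2\right) 2 \left(-1\right) \frac{1}{-1 - 4} \left(2 - 3\right) = - 2 \left(15 - 2\right) 2 \left(-1\right) \frac{1}{-5} \left(-1\right) = \left(-2\right) 13 \cdot 2 \left(-1\right) \left(- \frac{1}{5}\right) \left(-1\right) = \left(-26\right) \frac{2}{5} \left(-1\right) = \left(- \frac{52}{5}\right) \left(-1\right) = \frac{52}{5}$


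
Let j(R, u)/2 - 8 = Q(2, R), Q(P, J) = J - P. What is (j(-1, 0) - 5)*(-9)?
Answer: -45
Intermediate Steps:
j(R, u) = 12 + 2*R (j(R, u) = 16 + 2*(R - 1*2) = 16 + 2*(R - 2) = 16 + 2*(-2 + R) = 16 + (-4 + 2*R) = 12 + 2*R)
(j(-1, 0) - 5)*(-9) = ((12 + 2*(-1)) - 5)*(-9) = ((12 - 2) - 5)*(-9) = (10 - 5)*(-9) = 5*(-9) = -45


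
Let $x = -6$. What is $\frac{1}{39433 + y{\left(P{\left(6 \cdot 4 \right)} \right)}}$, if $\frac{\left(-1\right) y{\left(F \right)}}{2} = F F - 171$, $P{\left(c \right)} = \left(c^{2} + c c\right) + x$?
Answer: $- \frac{1}{2586857} \approx -3.8657 \cdot 10^{-7}$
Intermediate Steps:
$P{\left(c \right)} = -6 + 2 c^{2}$ ($P{\left(c \right)} = \left(c^{2} + c c\right) - 6 = \left(c^{2} + c^{2}\right) - 6 = 2 c^{2} - 6 = -6 + 2 c^{2}$)
$y{\left(F \right)} = 342 - 2 F^{2}$ ($y{\left(F \right)} = - 2 \left(F F - 171\right) = - 2 \left(F^{2} - 171\right) = - 2 \left(-171 + F^{2}\right) = 342 - 2 F^{2}$)
$\frac{1}{39433 + y{\left(P{\left(6 \cdot 4 \right)} \right)}} = \frac{1}{39433 + \left(342 - 2 \left(-6 + 2 \left(6 \cdot 4\right)^{2}\right)^{2}\right)} = \frac{1}{39433 + \left(342 - 2 \left(-6 + 2 \cdot 24^{2}\right)^{2}\right)} = \frac{1}{39433 + \left(342 - 2 \left(-6 + 2 \cdot 576\right)^{2}\right)} = \frac{1}{39433 + \left(342 - 2 \left(-6 + 1152\right)^{2}\right)} = \frac{1}{39433 + \left(342 - 2 \cdot 1146^{2}\right)} = \frac{1}{39433 + \left(342 - 2626632\right)} = \frac{1}{39433 - 2626290} = \frac{1}{-2586857} = - \frac{1}{2586857}$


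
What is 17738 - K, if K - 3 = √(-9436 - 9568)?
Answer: 17735 - 2*I*√4751 ≈ 17735.0 - 137.85*I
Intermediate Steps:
K = 3 + 2*I*√4751 (K = 3 + √(-9436 - 9568) = 3 + √(-19004) = 3 + 2*I*√4751 ≈ 3.0 + 137.85*I)
17738 - K = 17738 - (3 + 2*I*√4751) = 17738 + (-3 - 2*I*√4751) = 17735 - 2*I*√4751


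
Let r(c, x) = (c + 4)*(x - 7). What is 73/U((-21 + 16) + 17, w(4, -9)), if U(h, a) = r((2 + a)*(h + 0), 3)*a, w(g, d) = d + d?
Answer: -73/13536 ≈ -0.0053930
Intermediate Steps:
w(g, d) = 2*d
r(c, x) = (-7 + x)*(4 + c) (r(c, x) = (4 + c)*(-7 + x) = (-7 + x)*(4 + c))
U(h, a) = a*(-16 - 4*h*(2 + a)) (U(h, a) = (-28 - 7*(2 + a)*(h + 0) + 4*3 + ((2 + a)*(h + 0))*3)*a = (-28 - 7*(2 + a)*h + 12 + ((2 + a)*h)*3)*a = (-28 - 7*h*(2 + a) + 12 + (h*(2 + a))*3)*a = (-28 - 7*h*(2 + a) + 12 + 3*h*(2 + a))*a = (-16 - 4*h*(2 + a))*a = a*(-16 - 4*h*(2 + a)))
73/U((-21 + 16) + 17, w(4, -9)) = 73/((-4*2*(-9)*(4 + ((-21 + 16) + 17)*(2 + 2*(-9))))) = 73/((-4*(-18)*(4 + (-5 + 17)*(2 - 18)))) = 73/((-4*(-18)*(4 + 12*(-16)))) = 73/((-4*(-18)*(4 - 192))) = 73/((-4*(-18)*(-188))) = 73/(-13536) = 73*(-1/13536) = -73/13536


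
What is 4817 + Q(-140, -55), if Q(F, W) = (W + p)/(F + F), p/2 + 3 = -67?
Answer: 269791/56 ≈ 4817.7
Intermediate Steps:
p = -140 (p = -6 + 2*(-67) = -6 - 134 = -140)
Q(F, W) = (-140 + W)/(2*F) (Q(F, W) = (W - 140)/(F + F) = (-140 + W)/((2*F)) = (-140 + W)*(1/(2*F)) = (-140 + W)/(2*F))
4817 + Q(-140, -55) = 4817 + (½)*(-140 - 55)/(-140) = 4817 + (½)*(-1/140)*(-195) = 4817 + 39/56 = 269791/56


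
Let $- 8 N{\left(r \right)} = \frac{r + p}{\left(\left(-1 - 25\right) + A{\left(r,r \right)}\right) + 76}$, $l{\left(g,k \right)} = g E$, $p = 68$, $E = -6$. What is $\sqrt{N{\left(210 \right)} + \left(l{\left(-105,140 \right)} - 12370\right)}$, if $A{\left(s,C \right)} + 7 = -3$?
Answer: $\frac{i \sqrt{18785390}}{40} \approx 108.36 i$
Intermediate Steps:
$A{\left(s,C \right)} = -10$ ($A{\left(s,C \right)} = -7 - 3 = -10$)
$l{\left(g,k \right)} = - 6 g$ ($l{\left(g,k \right)} = g \left(-6\right) = - 6 g$)
$N{\left(r \right)} = - \frac{17}{80} - \frac{r}{320}$ ($N{\left(r \right)} = - \frac{\left(r + 68\right) \frac{1}{\left(\left(-1 - 25\right) - 10\right) + 76}}{8} = - \frac{\left(68 + r\right) \frac{1}{\left(-26 - 10\right) + 76}}{8} = - \frac{\left(68 + r\right) \frac{1}{-36 + 76}}{8} = - \frac{\left(68 + r\right) \frac{1}{40}}{8} = - \frac{\frac{17}{10} + \frac{r}{40}}{8} = - \frac{17}{80} - \frac{r}{320}$)
$\sqrt{N{\left(210 \right)} + \left(l{\left(-105,140 \right)} - 12370\right)} = \sqrt{\left(- \frac{17}{80} - \frac{21}{32}\right) - 11740} = \sqrt{\left(- \frac{17}{80} - \frac{21}{32}\right) + \left(630 - 12370\right)} = \sqrt{- \frac{139}{160} - 11740} = \sqrt{- \frac{1878539}{160}} = \frac{i \sqrt{18785390}}{40}$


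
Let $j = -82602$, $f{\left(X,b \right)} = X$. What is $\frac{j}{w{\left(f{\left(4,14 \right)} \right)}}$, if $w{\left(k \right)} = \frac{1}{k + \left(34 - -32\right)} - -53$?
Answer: $- \frac{1927380}{1237} \approx -1558.1$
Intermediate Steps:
$w{\left(k \right)} = 53 + \frac{1}{66 + k}$ ($w{\left(k \right)} = \frac{1}{k + \left(34 + 32\right)} + 53 = \frac{1}{k + 66} + 53 = \frac{1}{66 + k} + 53 = 53 + \frac{1}{66 + k}$)
$\frac{j}{w{\left(f{\left(4,14 \right)} \right)}} = - \frac{82602}{\frac{1}{66 + 4} \left(3499 + 53 \cdot 4\right)} = - \frac{82602}{\frac{1}{70} \left(3499 + 212\right)} = - \frac{82602}{\frac{1}{70} \cdot 3711} = - \frac{82602}{\frac{3711}{70}} = \left(-82602\right) \frac{70}{3711} = - \frac{1927380}{1237}$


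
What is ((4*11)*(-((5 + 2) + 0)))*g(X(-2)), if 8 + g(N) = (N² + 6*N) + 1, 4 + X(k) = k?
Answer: 2156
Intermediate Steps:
X(k) = -4 + k
g(N) = -7 + N² + 6*N (g(N) = -8 + ((N² + 6*N) + 1) = -8 + (1 + N² + 6*N) = -7 + N² + 6*N)
((4*11)*(-((5 + 2) + 0)))*g(X(-2)) = ((4*11)*(-((5 + 2) + 0)))*(-7 + (-4 - 2)² + 6*(-4 - 2)) = (44*(-(7 + 0)))*(-7 + (-6)² + 6*(-6)) = (44*(-1*7))*(-7 + 36 - 36) = (44*(-7))*(-7) = -308*(-7) = 2156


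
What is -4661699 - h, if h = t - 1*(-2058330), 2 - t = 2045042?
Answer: -4674989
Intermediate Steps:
t = -2045040 (t = 2 - 1*2045042 = 2 - 2045042 = -2045040)
h = 13290 (h = -2045040 - 1*(-2058330) = -2045040 + 2058330 = 13290)
-4661699 - h = -4661699 - 1*13290 = -4661699 - 13290 = -4674989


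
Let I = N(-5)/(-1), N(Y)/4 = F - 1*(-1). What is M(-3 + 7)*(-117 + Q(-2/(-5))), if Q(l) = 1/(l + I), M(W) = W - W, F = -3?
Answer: 0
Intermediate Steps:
N(Y) = -8 (N(Y) = 4*(-3 - 1*(-1)) = 4*(-3 + 1) = 4*(-2) = -8)
I = 8 (I = -8/(-1) = -8*(-1) = 8)
M(W) = 0
Q(l) = 1/(8 + l) (Q(l) = 1/(l + 8) = 1/(8 + l))
M(-3 + 7)*(-117 + Q(-2/(-5))) = 0*(-117 + 1/(8 - 2/(-5))) = 0*(-117 + 1/(8 - 2*(-⅕))) = 0*(-117 + 1/(8 + ⅖)) = 0*(-117 + 1/(42/5)) = 0*(-117 + 5/42) = 0*(-4909/42) = 0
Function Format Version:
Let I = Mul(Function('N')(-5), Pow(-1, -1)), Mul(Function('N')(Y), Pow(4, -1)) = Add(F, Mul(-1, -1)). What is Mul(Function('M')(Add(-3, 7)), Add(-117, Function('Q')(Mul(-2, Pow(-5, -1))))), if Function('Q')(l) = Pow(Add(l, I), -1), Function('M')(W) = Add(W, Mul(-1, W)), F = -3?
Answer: 0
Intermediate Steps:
Function('N')(Y) = -8 (Function('N')(Y) = Mul(4, Add(-3, Mul(-1, -1))) = Mul(4, Add(-3, 1)) = Mul(4, -2) = -8)
I = 8 (I = Mul(-8, Pow(-1, -1)) = Mul(-8, -1) = 8)
Function('M')(W) = 0
Function('Q')(l) = Pow(Add(8, l), -1) (Function('Q')(l) = Pow(Add(l, 8), -1) = Pow(Add(8, l), -1))
Mul(Function('M')(Add(-3, 7)), Add(-117, Function('Q')(Mul(-2, Pow(-5, -1))))) = Mul(0, Add(-117, Pow(Add(8, Mul(-2, Pow(-5, -1))), -1))) = Mul(0, Add(-117, Pow(Add(8, Mul(-2, Rational(-1, 5))), -1))) = Mul(0, Add(-117, Pow(Add(8, Rational(2, 5)), -1))) = Mul(0, Add(-117, Pow(Rational(42, 5), -1))) = Mul(0, Add(-117, Rational(5, 42))) = Mul(0, Rational(-4909, 42)) = 0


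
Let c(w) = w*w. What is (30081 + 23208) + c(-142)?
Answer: 73453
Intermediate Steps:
c(w) = w²
(30081 + 23208) + c(-142) = (30081 + 23208) + (-142)² = 53289 + 20164 = 73453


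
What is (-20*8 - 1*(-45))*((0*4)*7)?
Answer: 0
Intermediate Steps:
(-20*8 - 1*(-45))*((0*4)*7) = (-160 + 45)*(0*7) = -115*0 = 0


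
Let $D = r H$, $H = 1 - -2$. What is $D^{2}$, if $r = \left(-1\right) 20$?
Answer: $3600$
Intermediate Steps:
$r = -20$
$H = 3$ ($H = 1 + 2 = 3$)
$D = -60$ ($D = \left(-20\right) 3 = -60$)
$D^{2} = \left(-60\right)^{2} = 3600$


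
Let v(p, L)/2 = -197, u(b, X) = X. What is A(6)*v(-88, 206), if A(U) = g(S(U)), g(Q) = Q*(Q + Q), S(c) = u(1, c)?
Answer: -28368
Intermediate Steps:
S(c) = c
v(p, L) = -394 (v(p, L) = 2*(-197) = -394)
g(Q) = 2*Q² (g(Q) = Q*(2*Q) = 2*Q²)
A(U) = 2*U²
A(6)*v(-88, 206) = (2*6²)*(-394) = (2*36)*(-394) = 72*(-394) = -28368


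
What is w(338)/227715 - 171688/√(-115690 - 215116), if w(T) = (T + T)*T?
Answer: 228488/227715 + 85844*I*√330806/165403 ≈ 1.0034 + 298.51*I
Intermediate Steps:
w(T) = 2*T² (w(T) = (2*T)*T = 2*T²)
w(338)/227715 - 171688/√(-115690 - 215116) = (2*338²)/227715 - 171688/√(-115690 - 215116) = (2*114244)*(1/227715) - 171688*(-I*√330806/330806) = 228488*(1/227715) - 171688*(-I*√330806/330806) = 228488/227715 - (-85844)*I*√330806/165403 = 228488/227715 + 85844*I*√330806/165403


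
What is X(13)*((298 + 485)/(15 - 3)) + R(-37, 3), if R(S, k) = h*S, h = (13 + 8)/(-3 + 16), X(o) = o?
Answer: 41001/52 ≈ 788.48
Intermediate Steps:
h = 21/13 ≈ 1.6154
R(S, k) = 21*S/13
X(13)*((298 + 485)/(15 - 3)) + R(-37, 3) = 13*((298 + 485)/(15 - 3)) + (21/13)*(-37) = 13*(783/12) - 777/13 = 13*(783*(1/12)) - 777/13 = 13*(261/4) - 777/13 = 3393/4 - 777/13 = 41001/52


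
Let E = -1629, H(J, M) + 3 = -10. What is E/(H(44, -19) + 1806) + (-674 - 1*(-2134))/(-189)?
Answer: -2925661/338877 ≈ -8.6334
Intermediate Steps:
H(J, M) = -13 (H(J, M) = -3 - 10 = -13)
E/(H(44, -19) + 1806) + (-674 - 1*(-2134))/(-189) = -1629/(-13 + 1806) + (-674 - 1*(-2134))/(-189) = -1629/1793 + (-674 + 2134)*(-1/189) = -1629*1/1793 + 1460*(-1/189) = -1629/1793 - 1460/189 = -2925661/338877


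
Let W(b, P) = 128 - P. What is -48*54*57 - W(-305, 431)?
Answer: -147441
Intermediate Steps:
-48*54*57 - W(-305, 431) = -48*54*57 - (128 - 1*431) = -2592*57 - (128 - 431) = -147744 - 1*(-303) = -147744 + 303 = -147441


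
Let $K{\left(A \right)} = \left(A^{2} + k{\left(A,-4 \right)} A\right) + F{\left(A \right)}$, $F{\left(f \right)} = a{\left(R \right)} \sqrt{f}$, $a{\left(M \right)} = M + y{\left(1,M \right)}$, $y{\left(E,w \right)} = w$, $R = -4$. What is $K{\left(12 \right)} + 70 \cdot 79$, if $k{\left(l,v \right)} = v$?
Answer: $5626 - 16 \sqrt{3} \approx 5598.3$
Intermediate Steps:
$a{\left(M \right)} = 2 M$ ($a{\left(M \right)} = M + M = 2 M$)
$F{\left(f \right)} = - 8 \sqrt{f}$ ($F{\left(f \right)} = 2 \left(-4\right) \sqrt{f} = - 8 \sqrt{f}$)
$K{\left(A \right)} = A^{2} - 8 \sqrt{A} - 4 A$ ($K{\left(A \right)} = \left(A^{2} - 4 A\right) - 8 \sqrt{A} = A^{2} - 8 \sqrt{A} - 4 A$)
$K{\left(12 \right)} + 70 \cdot 79 = \left(12^{2} - 8 \sqrt{12} - 48\right) + 70 \cdot 79 = \left(144 - 8 \cdot 2 \sqrt{3} - 48\right) + 5530 = \left(144 - 16 \sqrt{3} - 48\right) + 5530 = \left(96 - 16 \sqrt{3}\right) + 5530 = 5626 - 16 \sqrt{3}$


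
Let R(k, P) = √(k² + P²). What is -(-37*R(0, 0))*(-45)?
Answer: 0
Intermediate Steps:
R(k, P) = √(P² + k²)
-(-37*R(0, 0))*(-45) = -(-37*√(0² + 0²))*(-45) = -(-37*√(0 + 0))*(-45) = -(-37*√0)*(-45) = -(-37*0)*(-45) = -0*(-45) = -1*0 = 0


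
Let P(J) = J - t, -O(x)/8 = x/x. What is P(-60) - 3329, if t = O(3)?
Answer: -3381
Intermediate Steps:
O(x) = -8 (O(x) = -8*x/x = -8*1 = -8)
t = -8
P(J) = 8 + J (P(J) = J - 1*(-8) = J + 8 = 8 + J)
P(-60) - 3329 = (8 - 60) - 3329 = -52 - 3329 = -3381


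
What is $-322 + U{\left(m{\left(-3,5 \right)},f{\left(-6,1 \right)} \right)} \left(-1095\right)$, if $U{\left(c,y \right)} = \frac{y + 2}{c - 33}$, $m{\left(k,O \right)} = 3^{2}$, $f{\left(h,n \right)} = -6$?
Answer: $- \frac{1009}{2} \approx -504.5$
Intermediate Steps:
$m{\left(k,O \right)} = 9$
$U{\left(c,y \right)} = \frac{2 + y}{-33 + c}$
$-322 + U{\left(m{\left(-3,5 \right)},f{\left(-6,1 \right)} \right)} \left(-1095\right) = -322 + \frac{2 - 6}{-33 + 9} \left(-1095\right) = -322 + \frac{1}{-24} \left(-4\right) \left(-1095\right) = -322 + \left(- \frac{1}{24}\right) \left(-4\right) \left(-1095\right) = -322 + \frac{1}{6} \left(-1095\right) = -322 - \frac{365}{2} = - \frac{1009}{2}$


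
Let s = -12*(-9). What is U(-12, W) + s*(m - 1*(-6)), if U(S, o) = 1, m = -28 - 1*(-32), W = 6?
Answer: 1081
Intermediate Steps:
m = 4 (m = -28 + 32 = 4)
s = 108
U(-12, W) + s*(m - 1*(-6)) = 1 + 108*(4 - 1*(-6)) = 1 + 108*(4 + 6) = 1 + 108*10 = 1 + 1080 = 1081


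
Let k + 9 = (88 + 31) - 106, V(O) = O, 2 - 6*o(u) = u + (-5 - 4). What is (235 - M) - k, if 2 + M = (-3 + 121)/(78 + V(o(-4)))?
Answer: 37277/161 ≈ 231.53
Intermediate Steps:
o(u) = 11/6 - u/6 (o(u) = 1/3 - (u + (-5 - 4))/6 = 1/3 - (u - 9)/6 = 1/3 - (-9 + u)/6 = 1/3 + (3/2 - u/6) = 11/6 - u/6)
M = -86/161 (M = -2 + (-3 + 121)/(78 + (11/6 - 1/6*(-4))) = -2 + 118/(78 + (11/6 + 2/3)) = -2 + 118/(78 + 5/2) = -2 + 118/(161/2) = -2 + 118*(2/161) = -2 + 236/161 = -86/161 ≈ -0.53416)
k = 4 (k = -9 + ((88 + 31) - 106) = -9 + (119 - 106) = -9 + 13 = 4)
(235 - M) - k = (235 - 1*(-86/161)) - 1*4 = (235 + 86/161) - 4 = 37921/161 - 4 = 37277/161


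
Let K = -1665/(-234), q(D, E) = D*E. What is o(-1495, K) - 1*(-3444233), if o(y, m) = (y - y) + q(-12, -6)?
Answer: 3444305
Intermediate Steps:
K = 185/26 (K = -1665*(-1/234) = 185/26 ≈ 7.1154)
o(y, m) = 72 (o(y, m) = (y - y) - 12*(-6) = 0 + 72 = 72)
o(-1495, K) - 1*(-3444233) = 72 - 1*(-3444233) = 72 + 3444233 = 3444305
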